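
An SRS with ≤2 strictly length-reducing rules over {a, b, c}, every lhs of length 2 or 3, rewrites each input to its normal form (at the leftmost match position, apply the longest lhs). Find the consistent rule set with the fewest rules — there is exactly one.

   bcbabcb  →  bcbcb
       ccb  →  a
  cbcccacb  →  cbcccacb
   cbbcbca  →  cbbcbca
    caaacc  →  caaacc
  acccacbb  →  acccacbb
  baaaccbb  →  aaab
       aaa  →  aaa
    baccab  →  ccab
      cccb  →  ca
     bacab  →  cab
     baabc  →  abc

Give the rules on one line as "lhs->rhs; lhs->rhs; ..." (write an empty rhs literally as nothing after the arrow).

  | bcbabcb => bcbcb
  | ccb => a
  | cbcccacb
  | cbbcbca

ba->; ccb->a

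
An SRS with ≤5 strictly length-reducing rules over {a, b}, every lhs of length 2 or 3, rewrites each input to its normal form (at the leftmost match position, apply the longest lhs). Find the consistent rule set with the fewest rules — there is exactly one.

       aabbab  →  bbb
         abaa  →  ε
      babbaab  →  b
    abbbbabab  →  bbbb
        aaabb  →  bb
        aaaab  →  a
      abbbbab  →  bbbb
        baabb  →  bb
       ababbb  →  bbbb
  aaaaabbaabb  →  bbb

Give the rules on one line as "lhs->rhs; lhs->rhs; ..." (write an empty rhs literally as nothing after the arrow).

aa->b; ab->a; abb->bb; ba->

  | aabbab => bbbab => bbb
  | abaa => aaa => ba => ε
  | babbaab => bbaab => bab => b
  | abbbbabab => bbbbabab => bbbbab => bbbb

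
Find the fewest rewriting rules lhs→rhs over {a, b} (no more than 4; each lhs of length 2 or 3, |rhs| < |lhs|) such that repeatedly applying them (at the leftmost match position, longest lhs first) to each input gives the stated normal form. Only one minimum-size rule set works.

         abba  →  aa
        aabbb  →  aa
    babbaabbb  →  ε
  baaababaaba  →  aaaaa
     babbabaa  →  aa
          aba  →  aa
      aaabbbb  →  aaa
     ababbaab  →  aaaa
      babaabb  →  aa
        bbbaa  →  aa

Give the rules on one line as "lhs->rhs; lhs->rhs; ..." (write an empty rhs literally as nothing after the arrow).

ab->a; baa->; bab->; bbb->

  | abba => aba => aa
  | aabbb => aabb => aab => aa
  | babbaabbb => baabbb => bbb => ε
  | baaababaaba => ababaaba => aabaaba => aaaaba => aaaaa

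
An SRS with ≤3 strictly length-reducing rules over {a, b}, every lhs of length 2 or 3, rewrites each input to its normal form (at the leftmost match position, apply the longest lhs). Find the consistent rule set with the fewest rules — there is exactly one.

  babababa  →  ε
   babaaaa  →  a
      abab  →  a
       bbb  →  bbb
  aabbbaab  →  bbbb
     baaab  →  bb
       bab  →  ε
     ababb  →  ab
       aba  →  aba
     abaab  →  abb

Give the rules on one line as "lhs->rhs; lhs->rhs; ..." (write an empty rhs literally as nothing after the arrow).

  | babababa => ababa => aa => ε
  | babaaaa => aaaa => a
  | abab => a
  | bbb

aa->; aaa->; bab->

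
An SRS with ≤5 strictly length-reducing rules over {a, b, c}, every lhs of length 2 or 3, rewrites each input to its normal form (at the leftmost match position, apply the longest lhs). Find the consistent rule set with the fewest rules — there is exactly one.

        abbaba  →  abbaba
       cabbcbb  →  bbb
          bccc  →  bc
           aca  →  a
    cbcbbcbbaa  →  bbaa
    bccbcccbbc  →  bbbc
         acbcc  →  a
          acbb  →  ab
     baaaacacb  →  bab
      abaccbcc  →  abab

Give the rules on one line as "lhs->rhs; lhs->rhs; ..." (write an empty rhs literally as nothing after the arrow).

  | abbaba
  | cabbcbb => bbcbb => bbb
  | bccc => bc
  | aca => a

aac->; ca->; cb->; cc->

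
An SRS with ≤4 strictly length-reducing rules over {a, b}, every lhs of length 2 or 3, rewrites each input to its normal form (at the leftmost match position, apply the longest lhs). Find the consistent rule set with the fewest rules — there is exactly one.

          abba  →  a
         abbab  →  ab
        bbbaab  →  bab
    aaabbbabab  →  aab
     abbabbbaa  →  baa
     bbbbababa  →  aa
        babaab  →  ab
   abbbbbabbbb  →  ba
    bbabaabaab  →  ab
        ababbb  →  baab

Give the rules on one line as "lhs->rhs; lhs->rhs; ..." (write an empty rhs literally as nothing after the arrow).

aaa->a; aba->ba; abb->aa; bba->aa

  | abba => aaa => a
  | abbab => aaab => ab
  | bbbaab => baaab => bab
  | aaabbbabab => abbbabab => aababab => ababab => babab => bbab => aab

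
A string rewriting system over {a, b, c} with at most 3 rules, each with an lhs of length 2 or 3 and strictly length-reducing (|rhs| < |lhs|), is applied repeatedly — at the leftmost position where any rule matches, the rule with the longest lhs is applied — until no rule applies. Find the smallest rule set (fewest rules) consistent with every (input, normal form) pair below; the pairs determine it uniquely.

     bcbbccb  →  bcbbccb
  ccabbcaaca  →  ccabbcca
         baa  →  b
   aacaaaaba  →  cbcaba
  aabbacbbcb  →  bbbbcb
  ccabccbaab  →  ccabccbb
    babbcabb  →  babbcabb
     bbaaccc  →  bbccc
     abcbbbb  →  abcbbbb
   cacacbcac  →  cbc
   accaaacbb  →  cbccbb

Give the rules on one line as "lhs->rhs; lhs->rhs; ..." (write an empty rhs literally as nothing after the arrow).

aa->; aaa->bc; ac->

  | bcbbccb
  | ccabbcaaca => ccabbcca
  | baa => b
  | aacaaaaba => caaaaba => cbcaba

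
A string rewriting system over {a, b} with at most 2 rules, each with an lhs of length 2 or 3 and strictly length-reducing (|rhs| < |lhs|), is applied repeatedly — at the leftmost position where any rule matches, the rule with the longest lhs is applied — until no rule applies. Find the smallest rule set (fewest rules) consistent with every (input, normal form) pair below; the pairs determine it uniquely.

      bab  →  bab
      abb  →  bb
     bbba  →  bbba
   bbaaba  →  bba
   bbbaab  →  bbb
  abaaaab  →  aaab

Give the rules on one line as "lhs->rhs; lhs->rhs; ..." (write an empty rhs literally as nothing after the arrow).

  | bab
  | abb => bb
  | bbba
  | bbaaba => bba

abb->bb; baa->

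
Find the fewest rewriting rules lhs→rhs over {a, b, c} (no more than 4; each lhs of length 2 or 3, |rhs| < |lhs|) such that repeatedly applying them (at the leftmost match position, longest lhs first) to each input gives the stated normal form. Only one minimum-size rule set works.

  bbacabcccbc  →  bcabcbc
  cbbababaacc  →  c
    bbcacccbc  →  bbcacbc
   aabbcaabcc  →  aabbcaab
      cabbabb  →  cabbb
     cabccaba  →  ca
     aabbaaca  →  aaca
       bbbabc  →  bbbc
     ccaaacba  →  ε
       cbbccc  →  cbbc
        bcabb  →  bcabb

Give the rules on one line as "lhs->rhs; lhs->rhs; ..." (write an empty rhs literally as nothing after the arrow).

aaa->c; ba->; cc->

  | bbacabcccbc => bcabcccbc => bcabcbc
  | cbbababaacc => cbbabaacc => cbbaacc => cbacc => ccc => c
  | bbcacccbc => bbcacbc
  | aabbcaabcc => aabbcaab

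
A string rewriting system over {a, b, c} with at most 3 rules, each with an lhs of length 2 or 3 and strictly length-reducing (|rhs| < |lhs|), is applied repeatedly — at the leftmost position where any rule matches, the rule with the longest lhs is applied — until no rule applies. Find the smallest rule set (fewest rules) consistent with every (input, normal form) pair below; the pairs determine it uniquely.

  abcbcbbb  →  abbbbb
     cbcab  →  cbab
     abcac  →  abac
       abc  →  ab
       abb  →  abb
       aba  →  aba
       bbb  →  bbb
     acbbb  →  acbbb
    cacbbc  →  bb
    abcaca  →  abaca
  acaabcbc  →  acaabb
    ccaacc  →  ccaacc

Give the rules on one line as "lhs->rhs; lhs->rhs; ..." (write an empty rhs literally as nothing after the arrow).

  | abcbcbbb => abbcbbb => abbbbb
  | cbcab => cbab
  | abcac => abac
  | abc => ab

bc->b; cac->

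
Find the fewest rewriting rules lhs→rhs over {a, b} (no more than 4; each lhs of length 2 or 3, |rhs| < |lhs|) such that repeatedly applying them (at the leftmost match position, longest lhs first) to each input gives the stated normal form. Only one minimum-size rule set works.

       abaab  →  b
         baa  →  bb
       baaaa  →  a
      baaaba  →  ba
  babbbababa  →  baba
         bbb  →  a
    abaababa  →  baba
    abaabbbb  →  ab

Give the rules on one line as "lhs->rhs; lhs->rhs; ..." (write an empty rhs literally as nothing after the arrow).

aa->b; bba->; bbb->a

  | abaab => abbb => aa => b
  | baa => bb
  | baaaa => bbaa => a
  | baaaba => bbaba => ba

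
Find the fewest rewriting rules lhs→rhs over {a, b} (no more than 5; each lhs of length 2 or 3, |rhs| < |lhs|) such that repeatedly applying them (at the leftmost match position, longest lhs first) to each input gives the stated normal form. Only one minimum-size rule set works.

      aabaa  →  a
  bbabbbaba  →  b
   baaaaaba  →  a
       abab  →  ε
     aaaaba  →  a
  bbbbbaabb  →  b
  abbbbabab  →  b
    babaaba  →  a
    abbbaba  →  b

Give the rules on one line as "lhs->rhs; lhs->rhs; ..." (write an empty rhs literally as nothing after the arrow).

aa->a; ab->; ba->; bbb->b

  | aabaa => abaa => aa => a
  | bbabbbaba => bbbbaba => bbaba => bba => b
  | baaaaaba => aaaaba => aaaba => aaba => aba => a
  | abab => ab => ε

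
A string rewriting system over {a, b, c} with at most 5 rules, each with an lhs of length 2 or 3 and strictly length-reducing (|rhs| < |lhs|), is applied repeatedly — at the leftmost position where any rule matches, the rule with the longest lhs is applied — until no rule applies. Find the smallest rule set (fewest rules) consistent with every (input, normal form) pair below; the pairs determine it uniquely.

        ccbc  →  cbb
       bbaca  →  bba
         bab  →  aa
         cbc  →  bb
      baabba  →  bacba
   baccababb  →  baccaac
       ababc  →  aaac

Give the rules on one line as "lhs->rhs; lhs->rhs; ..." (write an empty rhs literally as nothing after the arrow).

  | ccbc => cbb
  | bbaca => bba
  | bab => aa
  | cbc => bb

aab->ac; aca->a; bab->aa; cbc->bb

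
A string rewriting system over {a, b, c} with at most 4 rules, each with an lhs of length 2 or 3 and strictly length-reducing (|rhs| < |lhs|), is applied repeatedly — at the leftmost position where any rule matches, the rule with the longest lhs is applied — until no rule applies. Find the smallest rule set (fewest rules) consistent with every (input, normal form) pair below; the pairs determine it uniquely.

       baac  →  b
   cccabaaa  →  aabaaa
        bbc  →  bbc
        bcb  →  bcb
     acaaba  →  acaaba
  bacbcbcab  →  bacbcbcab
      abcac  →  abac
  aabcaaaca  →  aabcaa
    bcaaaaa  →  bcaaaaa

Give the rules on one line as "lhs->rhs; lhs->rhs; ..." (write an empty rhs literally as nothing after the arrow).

  | baac => b
  | cccabaaa => aabaaa
  | bbc
  | bcb

aac->; cac->ac; ccc->a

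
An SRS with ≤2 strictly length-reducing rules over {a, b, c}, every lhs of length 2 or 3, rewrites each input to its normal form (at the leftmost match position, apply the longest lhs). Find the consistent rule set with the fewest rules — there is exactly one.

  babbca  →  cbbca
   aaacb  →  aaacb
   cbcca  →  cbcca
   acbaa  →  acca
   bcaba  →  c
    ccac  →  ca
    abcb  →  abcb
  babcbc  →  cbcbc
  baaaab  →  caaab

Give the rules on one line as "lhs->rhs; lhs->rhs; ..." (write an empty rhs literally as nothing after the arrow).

ba->c; cac->a

  | babbca => cbbca
  | aaacb
  | cbcca
  | acbaa => acca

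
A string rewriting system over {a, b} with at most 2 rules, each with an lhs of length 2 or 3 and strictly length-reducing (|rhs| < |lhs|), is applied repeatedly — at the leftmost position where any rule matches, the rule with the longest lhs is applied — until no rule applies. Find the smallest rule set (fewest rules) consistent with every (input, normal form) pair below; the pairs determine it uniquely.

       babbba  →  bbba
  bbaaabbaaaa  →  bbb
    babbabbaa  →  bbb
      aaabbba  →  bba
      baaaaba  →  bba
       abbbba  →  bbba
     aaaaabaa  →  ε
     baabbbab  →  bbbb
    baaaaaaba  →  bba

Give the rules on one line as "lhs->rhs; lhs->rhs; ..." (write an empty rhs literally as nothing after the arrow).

  | babbba => bbba
  | bbaaabbaaaa => bbabbaaaa => bbbaaaa => bbbaa => bbb
  | babbabbaa => bbabbaa => bbbaa => bbb
  | aaabbba => abbba => bba

aa->; ab->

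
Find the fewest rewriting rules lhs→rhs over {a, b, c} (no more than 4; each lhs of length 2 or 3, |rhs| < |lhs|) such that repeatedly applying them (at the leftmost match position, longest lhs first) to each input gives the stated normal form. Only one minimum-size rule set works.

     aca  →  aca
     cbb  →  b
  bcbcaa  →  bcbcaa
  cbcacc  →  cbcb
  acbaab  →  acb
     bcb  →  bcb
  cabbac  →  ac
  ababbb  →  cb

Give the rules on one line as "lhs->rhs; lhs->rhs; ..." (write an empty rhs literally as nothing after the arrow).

ab->b; ba->a; bb->c; cc->b

  | aca
  | cbb => cc => b
  | bcbcaa
  | cbcacc => cbcab => cbcb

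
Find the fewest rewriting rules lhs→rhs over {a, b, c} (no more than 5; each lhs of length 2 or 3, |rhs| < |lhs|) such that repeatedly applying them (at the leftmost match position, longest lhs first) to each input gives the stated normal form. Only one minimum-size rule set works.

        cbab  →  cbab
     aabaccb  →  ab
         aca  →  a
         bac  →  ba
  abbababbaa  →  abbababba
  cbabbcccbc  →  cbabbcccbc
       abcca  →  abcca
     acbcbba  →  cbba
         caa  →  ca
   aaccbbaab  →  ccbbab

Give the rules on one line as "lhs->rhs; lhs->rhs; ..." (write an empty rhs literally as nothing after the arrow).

  | cbab
  | aabaccb => abaccb => abacb => ab
  | aca => aa => a
  | bac => ba

aa->a; aac->c; ac->a; acb->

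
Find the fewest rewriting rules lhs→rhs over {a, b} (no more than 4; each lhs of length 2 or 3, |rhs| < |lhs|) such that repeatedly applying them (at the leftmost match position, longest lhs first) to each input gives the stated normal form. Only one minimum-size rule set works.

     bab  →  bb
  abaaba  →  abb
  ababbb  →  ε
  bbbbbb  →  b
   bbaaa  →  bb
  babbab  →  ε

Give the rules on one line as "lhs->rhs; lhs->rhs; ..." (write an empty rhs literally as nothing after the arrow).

aa->b; aab->; ba->b; bbb->a

  | bab => bb
  | abaaba => ababa => abba => abb
  | ababbb => abbbb => aab => ε
  | bbbbbb => abbb => aa => b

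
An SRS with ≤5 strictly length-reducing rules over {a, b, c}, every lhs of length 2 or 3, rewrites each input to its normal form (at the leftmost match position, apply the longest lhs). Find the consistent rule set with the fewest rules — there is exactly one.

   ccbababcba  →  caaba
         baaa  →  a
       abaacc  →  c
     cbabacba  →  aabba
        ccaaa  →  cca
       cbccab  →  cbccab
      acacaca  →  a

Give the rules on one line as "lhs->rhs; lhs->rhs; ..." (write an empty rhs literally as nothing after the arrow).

aaa->a; ac->; baa->; cba->aa

  | ccbababcba => caababcba => caababaa => caaba
  | baaa => a
  | abaacc => acc => c
  | cbabacba => aabacba => aabba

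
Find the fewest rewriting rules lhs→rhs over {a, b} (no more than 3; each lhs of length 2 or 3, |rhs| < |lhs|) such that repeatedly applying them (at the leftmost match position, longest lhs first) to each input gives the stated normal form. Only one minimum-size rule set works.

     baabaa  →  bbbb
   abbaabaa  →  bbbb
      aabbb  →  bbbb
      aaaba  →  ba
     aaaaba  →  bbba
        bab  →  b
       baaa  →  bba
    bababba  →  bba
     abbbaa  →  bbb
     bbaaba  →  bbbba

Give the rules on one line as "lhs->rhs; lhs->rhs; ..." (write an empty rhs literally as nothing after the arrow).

  | baabaa => bbbaa => bbbb
  | abbaabaa => baabaa => bbbaa => bbbb
  | aabbb => bbbb
  | aaaba => baba => ba

aa->b; ab->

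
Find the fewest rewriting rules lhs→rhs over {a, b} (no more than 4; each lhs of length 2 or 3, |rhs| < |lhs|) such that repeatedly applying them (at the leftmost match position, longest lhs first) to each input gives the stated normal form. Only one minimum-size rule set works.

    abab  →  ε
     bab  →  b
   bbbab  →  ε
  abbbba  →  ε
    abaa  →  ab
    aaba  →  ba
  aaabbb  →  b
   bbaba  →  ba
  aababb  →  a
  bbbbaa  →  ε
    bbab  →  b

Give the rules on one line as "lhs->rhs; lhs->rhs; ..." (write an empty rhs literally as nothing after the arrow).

  | abab => abb => aa => ε
  | bab => b
  | bbbab => abab => abb => aa => ε
  | abbbba => aabba => bba => aa => ε

aa->; aba->ab; bab->b; bb->a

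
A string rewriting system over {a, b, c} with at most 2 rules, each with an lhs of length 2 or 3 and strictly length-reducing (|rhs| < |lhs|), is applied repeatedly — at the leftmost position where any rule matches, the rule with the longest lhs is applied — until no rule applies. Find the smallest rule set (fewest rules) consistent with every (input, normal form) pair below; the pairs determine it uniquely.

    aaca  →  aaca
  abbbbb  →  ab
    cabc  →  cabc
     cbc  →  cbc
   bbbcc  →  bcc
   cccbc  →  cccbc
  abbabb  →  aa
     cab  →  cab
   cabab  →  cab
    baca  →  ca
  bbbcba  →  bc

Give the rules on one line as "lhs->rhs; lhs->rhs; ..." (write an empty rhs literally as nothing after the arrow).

  | aaca
  | abbbbb => abbb => ab
  | cabc
  | cbc

ba->; bb->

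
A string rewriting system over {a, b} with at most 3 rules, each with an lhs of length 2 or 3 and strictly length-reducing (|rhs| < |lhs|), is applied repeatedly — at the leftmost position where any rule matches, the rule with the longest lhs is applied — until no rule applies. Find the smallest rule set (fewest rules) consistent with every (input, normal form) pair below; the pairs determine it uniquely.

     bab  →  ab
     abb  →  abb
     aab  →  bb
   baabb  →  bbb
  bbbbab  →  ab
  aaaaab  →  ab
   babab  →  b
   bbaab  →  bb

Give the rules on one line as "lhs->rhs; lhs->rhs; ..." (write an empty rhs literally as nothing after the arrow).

aa->b; aba->; ba->a

  | bab => ab
  | abb
  | aab => bb
  | baabb => aabb => bbb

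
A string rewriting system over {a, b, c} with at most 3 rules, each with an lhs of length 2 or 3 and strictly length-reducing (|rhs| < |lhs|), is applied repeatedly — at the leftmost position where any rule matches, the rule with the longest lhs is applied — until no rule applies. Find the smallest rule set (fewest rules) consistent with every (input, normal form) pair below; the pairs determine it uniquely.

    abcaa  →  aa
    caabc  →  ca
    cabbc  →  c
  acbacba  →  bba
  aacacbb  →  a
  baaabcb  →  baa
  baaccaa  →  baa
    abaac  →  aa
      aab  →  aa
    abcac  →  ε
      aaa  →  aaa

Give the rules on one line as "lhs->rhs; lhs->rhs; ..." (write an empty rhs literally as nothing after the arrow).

  | abcaa => acaa => aa
  | caabc => caac => ca
  | cabbc => cabc => cac => c
  | acbacba => bacba => bba

ab->a; ac->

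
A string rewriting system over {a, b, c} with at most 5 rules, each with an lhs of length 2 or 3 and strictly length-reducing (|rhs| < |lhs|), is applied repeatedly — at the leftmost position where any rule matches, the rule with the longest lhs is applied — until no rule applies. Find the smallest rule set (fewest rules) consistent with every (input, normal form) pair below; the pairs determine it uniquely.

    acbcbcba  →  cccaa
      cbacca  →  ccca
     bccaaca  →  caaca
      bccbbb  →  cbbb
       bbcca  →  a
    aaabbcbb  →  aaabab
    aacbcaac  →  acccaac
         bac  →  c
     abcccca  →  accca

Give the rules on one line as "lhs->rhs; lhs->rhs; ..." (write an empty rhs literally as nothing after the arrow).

acb->cc; bac->c; bc->; bcb->a

  | acbcbcba => cccbcba => cccaa
  | cbacca => ccca
  | bccaaca => caaca
  | bccbbb => cbbb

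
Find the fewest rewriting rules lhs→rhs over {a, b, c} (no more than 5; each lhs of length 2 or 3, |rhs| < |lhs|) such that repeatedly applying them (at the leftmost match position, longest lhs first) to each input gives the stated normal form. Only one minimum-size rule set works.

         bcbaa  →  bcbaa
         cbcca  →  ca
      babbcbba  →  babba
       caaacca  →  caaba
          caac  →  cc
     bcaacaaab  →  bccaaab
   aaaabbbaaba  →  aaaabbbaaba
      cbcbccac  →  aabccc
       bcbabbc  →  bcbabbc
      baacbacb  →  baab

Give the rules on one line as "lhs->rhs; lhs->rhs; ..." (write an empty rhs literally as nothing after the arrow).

ac->c; acc->b; cbb->; cbc->aa

  | bcbaa
  | cbcca => aaca => aca => ca
  | babbcbba => babba
  | caaacca => caaba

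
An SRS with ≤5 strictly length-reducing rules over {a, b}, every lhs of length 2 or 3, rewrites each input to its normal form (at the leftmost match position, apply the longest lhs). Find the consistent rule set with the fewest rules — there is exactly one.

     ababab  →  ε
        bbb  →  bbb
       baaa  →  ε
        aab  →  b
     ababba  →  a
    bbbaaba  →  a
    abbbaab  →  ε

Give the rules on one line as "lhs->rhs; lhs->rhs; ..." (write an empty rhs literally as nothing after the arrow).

  | ababab => abab => ab => ε
  | bbb
  | baaa => aa => ε
  | aab => b

aa->; ab->; ba->a; baa->a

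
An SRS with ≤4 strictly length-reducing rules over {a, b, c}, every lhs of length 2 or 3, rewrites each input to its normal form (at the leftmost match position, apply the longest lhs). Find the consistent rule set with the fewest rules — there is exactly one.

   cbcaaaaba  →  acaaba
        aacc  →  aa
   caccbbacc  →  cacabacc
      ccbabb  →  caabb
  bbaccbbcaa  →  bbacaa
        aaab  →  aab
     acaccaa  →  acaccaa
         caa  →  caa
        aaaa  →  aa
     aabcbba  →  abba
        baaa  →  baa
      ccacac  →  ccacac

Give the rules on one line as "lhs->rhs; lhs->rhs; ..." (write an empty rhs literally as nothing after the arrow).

aaa->aa; aac->aa; abc->; cb->a

  | cbcaaaaba => acaaaaba => acaaaba => acaaba
  | aacc => aac => aa
  | caccbbacc => cacabacc
  | ccbabb => caabb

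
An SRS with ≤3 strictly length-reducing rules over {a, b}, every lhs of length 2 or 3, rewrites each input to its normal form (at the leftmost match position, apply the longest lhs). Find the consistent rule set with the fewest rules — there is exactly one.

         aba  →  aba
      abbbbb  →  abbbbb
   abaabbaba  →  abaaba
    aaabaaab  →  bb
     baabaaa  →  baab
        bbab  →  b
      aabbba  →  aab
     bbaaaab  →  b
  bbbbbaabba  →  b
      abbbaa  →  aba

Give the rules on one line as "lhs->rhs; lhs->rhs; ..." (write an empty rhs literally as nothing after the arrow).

  | aba
  | abbbbb
  | abaabbaba => abaaba
  | aaabaaab => baaab => bb

aaa->; bba->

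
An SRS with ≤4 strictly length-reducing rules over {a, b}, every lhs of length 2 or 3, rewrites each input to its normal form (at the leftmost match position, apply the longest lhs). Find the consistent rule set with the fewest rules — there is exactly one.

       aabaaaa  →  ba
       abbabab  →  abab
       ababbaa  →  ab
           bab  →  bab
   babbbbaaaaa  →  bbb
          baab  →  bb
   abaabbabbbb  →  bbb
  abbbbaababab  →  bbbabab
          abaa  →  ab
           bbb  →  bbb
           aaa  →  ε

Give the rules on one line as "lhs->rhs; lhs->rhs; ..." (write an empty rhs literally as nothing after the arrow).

aa->; aaa->; abb->

  | aabaaaa => baaaa => ba
  | abbabab => abab
  | ababbaa => abaa => ab
  | bab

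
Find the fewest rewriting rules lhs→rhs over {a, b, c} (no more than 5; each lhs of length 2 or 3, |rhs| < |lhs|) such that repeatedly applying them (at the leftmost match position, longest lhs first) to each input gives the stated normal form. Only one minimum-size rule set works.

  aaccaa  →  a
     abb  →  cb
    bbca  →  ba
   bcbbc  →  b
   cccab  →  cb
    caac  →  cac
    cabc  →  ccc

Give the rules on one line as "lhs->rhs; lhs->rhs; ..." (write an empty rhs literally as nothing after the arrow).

  | aaccaa => accaa => aa => a
  | abb => cb
  | bbca => ba
  | bcbbc => bbc => b

aa->a; ab->c; bc->; cca->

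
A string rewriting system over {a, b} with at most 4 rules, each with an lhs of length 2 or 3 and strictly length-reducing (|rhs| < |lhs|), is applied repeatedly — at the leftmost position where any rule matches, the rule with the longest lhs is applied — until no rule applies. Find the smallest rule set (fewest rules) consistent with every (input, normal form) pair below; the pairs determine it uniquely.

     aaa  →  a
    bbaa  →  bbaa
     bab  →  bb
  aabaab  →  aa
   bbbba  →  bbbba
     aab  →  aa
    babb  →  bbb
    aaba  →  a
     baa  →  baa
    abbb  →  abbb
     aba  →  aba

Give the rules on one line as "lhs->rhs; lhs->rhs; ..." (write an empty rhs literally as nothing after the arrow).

aaa->a; aab->aa; bab->bb

  | aaa => a
  | bbaa
  | bab => bb
  | aabaab => aaaab => aab => aa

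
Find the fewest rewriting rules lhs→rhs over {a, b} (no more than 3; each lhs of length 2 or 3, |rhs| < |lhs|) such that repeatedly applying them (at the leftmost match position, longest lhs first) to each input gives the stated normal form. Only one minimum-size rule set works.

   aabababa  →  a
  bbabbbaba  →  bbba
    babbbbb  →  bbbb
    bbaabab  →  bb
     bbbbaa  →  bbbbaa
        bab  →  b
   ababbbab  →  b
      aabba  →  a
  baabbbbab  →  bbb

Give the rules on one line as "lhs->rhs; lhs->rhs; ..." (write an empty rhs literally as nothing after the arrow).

aab->ab; ab->; abb->

  | aabababa => abababa => ababa => aba => a
  | bbabbbaba => bbbaba => bbba
  | babbbbb => bbbb
  | bbaabab => bbabab => bbab => bb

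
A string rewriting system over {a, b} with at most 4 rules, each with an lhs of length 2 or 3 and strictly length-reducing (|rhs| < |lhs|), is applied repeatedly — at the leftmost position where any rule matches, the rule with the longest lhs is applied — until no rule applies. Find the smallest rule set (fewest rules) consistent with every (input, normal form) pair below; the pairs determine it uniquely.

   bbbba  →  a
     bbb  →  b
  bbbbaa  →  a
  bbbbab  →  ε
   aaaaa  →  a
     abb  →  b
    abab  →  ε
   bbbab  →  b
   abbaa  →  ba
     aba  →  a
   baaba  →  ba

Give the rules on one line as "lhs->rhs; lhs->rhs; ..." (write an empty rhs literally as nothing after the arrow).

aa->a; ab->; bb->

  | bbbba => bba => a
  | bbb => b
  | bbbbaa => bbaa => aa => a
  | bbbbab => bbab => ab => ε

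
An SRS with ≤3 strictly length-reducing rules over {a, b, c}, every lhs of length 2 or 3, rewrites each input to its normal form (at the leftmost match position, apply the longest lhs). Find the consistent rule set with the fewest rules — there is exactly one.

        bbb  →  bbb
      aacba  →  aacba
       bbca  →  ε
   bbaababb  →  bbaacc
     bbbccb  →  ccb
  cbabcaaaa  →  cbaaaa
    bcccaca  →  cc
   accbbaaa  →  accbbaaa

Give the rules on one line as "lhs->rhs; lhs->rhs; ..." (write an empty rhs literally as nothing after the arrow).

  | bbb
  | aacba
  | bbca => bca => ca => ε
  | bbaababb => bbaabcc => bbaacc

abb->cc; bc->c; ca->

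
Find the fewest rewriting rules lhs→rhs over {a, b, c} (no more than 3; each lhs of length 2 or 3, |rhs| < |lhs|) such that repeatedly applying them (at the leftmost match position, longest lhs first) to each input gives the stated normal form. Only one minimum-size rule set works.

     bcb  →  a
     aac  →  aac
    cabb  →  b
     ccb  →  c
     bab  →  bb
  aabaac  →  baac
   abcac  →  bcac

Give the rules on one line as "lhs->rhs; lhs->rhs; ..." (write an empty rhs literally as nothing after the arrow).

ab->b; bcb->a; cb->

  | bcb => a
  | aac
  | cabb => cbb => b
  | ccb => c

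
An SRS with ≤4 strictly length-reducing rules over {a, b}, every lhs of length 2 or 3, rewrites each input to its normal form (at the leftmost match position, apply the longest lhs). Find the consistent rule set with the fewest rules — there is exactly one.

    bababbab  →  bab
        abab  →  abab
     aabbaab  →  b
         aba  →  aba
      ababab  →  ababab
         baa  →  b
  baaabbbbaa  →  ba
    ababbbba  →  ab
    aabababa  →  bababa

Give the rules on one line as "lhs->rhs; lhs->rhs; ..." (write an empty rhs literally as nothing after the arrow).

aa->; bb->b; bba->a

  | bababbab => babaab => babb => bab
  | abab
  | aabbaab => bbaab => aab => b
  | aba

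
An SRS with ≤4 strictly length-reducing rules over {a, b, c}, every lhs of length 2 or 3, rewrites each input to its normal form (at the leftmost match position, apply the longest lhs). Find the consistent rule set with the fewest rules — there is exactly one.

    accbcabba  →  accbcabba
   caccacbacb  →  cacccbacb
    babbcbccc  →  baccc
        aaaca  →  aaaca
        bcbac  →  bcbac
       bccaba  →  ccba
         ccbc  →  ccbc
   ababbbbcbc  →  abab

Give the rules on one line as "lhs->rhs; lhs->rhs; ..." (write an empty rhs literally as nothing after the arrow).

bbc->; bcc->cc; cca->cc

  | accbcabba
  | caccacbacb => cacccbacb
  | babbcbccc => babccc => baccc
  | aaaca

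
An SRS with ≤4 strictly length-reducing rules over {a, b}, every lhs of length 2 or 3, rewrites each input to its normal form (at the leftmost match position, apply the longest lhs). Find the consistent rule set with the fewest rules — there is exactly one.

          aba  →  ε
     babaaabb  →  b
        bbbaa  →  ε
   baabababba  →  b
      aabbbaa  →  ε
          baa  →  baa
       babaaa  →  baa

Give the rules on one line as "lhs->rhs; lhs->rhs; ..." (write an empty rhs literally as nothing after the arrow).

  | aba => ε
  | babaaabb => baabb => babb => bbb => bb => b
  | bbbaa => bbaa => aba => ε
  | baabababba => bababba => bbba => bba => ab => b

ab->b; aba->; bb->b; bba->ab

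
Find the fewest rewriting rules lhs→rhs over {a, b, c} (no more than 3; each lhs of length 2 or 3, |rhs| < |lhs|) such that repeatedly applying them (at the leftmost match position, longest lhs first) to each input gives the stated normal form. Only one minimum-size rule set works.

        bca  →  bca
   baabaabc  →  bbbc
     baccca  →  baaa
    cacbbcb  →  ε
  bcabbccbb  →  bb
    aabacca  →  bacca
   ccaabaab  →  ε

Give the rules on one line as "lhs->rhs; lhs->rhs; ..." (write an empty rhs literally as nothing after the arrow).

  | bca
  | baabaabc => babaabc => bbaabc => bbabc => bbbc
  | baccca => baaa
  | cacbbcb => cabcb => cbcb => cb => ε

ab->b; cb->; ccc->a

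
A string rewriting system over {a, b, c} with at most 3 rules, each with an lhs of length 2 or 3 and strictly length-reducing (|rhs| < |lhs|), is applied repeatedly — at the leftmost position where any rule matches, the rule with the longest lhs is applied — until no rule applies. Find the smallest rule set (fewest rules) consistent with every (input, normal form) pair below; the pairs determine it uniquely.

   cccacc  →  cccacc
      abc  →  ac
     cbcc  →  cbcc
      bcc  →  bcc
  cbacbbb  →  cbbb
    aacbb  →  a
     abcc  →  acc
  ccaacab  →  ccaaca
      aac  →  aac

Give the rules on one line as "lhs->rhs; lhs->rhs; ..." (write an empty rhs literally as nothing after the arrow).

  | cccacc
  | abc => ac
  | cbcc
  | bcc

ab->a; acb->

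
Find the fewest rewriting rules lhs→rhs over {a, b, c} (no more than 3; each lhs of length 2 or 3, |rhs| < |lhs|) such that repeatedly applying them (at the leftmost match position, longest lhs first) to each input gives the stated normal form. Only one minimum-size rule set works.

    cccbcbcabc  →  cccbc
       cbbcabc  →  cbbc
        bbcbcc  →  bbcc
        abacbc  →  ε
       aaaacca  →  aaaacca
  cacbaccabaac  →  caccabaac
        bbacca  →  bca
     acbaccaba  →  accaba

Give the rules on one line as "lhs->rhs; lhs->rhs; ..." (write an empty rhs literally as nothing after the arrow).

abc->; bac->; bcb->b

  | cccbcbcabc => cccbcabc => cccbc
  | cbbcabc => cbbc
  | bbcbcc => bbcc
  | abacbc => abc => ε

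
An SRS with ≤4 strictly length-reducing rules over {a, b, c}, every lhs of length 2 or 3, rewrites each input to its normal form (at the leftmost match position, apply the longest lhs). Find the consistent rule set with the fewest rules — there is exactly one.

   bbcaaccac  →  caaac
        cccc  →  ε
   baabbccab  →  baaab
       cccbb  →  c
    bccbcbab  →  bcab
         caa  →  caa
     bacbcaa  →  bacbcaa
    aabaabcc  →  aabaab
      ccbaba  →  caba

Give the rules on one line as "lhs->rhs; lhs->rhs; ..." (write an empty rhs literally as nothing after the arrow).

  | bbcaaccac => caaccac => caaac
  | cccc => cc => ε
  | baabbccab => baaccab => baaab
  | cccbb => cbb => c

bb->; cc->; ccb->c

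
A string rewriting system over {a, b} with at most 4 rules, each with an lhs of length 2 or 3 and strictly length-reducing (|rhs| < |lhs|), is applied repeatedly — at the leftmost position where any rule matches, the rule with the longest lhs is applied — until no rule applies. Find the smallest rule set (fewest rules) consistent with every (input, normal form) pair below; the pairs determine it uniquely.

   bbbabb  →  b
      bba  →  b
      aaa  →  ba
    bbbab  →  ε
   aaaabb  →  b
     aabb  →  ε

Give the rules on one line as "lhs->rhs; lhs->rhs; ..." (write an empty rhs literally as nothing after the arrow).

aa->b; ab->; bb->a

  | bbbabb => ababb => abb => b
  | bba => aa => b
  | aaa => ba
  | bbbab => abab => ab => ε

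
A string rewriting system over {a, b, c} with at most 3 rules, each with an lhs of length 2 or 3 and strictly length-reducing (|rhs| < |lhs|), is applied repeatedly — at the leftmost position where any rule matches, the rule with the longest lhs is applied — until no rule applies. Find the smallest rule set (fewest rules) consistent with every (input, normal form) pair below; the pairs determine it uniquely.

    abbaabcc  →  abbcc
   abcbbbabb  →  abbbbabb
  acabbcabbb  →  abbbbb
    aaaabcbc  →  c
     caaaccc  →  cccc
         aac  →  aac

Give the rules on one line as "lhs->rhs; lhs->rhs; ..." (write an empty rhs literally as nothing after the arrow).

  | abbaabcc => abbcc
  | abcbbbabb => abbbbabb
  | acabbcabbb => acbbcabbb => abbcabbb => abbcbbb => abbbbb
  | aaaabcbc => aacbc => aabc => c

aab->; ca->c; cb->b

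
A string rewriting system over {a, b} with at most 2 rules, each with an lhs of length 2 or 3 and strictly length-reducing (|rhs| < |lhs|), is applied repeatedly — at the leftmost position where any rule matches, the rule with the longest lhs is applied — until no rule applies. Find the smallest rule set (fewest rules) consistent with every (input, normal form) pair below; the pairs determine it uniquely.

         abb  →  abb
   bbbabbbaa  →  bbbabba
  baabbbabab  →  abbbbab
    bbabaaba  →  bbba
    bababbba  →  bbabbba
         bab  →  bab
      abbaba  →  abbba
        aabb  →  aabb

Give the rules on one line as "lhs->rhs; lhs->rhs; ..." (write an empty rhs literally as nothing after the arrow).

  | abb
  | bbbabbbaa => bbbabba
  | baabbbabab => abbbabab => abbbbab
  | bbabaaba => bbbaaba => bbaba => bbba

aba->ba; baa->a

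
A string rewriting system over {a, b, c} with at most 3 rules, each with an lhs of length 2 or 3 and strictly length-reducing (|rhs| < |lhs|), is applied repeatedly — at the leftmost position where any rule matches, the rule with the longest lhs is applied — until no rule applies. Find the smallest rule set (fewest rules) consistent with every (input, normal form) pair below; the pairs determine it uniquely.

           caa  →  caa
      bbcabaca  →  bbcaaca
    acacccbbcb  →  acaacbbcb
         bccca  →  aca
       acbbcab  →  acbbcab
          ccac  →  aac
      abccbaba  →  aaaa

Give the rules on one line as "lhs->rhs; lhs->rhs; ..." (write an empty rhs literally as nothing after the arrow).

  | caa
  | bbcabaca => bbcaaca
  | acacccbbcb => acaacbbcb
  | bccca => baca => aca

ba->a; cc->a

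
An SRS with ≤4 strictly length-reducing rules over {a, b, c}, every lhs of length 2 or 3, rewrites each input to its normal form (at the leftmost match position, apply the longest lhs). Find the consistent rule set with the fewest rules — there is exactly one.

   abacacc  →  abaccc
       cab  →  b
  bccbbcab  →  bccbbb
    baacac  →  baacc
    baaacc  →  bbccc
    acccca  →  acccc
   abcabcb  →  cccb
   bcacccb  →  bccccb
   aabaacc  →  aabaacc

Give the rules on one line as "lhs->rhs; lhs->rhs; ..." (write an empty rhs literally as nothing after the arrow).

  | abacacc => abaccc
  | cab => b
  | bccbbcab => bccbbb
  | baacac => baacc

aaa->bc; abb->cc; ca->c; cab->b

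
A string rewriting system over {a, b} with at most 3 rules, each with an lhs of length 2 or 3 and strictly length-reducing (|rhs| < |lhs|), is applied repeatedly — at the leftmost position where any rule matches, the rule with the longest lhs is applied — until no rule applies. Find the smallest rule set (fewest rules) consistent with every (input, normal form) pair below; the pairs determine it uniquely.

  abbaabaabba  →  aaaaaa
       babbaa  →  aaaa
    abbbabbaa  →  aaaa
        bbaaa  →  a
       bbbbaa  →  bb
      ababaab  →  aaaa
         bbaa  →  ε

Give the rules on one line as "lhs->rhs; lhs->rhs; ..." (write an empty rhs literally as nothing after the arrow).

  | abbaabaabba => abaabaabba => aaabaabba => aaaaabba => aaaaaba => aaaaaa
  | babbaa => aabaa => aaaa
  | abbbabbaa => abbabbaa => ababbaa => aabbaa => aabaa => aaaa
  | bbaaa => baa => a

ab->a; ba->; bab->aa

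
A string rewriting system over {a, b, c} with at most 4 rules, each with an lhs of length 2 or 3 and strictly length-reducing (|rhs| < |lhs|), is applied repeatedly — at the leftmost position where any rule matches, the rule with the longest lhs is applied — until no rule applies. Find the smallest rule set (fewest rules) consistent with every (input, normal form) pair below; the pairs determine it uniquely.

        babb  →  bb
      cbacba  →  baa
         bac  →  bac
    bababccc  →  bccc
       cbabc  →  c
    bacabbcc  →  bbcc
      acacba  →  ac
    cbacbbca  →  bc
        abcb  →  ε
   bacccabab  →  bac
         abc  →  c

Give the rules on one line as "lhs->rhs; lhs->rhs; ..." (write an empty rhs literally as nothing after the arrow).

ab->; acb->ba; ca->c; cb->

  | babb => bb
  | cbacba => acba => baa
  | bac
  | bababccc => babccc => bccc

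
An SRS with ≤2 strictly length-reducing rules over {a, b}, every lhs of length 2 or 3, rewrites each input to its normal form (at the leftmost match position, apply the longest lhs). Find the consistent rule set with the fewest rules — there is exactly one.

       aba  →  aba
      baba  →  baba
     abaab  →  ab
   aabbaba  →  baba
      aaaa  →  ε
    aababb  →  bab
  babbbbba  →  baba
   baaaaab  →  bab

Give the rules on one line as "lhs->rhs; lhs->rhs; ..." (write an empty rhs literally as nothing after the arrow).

  | aba
  | baba
  | abaab => abb => ab
  | aabbaba => bbaba => baba

aa->; bb->b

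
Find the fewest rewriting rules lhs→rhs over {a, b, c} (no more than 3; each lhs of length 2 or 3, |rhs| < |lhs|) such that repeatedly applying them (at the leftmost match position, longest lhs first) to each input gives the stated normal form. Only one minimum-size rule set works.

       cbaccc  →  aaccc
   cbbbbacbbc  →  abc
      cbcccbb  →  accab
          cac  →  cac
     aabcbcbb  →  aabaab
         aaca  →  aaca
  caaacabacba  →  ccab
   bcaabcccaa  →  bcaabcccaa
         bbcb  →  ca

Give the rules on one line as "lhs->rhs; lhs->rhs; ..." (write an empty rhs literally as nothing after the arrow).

aaa->; bb->c; cb->a

  | cbaccc => aaccc
  | cbbbbacbbc => abbbacbbc => acbacbbc => aaacbbc => cbbc => abc
  | cbcccbb => acccbb => accab
  | cac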